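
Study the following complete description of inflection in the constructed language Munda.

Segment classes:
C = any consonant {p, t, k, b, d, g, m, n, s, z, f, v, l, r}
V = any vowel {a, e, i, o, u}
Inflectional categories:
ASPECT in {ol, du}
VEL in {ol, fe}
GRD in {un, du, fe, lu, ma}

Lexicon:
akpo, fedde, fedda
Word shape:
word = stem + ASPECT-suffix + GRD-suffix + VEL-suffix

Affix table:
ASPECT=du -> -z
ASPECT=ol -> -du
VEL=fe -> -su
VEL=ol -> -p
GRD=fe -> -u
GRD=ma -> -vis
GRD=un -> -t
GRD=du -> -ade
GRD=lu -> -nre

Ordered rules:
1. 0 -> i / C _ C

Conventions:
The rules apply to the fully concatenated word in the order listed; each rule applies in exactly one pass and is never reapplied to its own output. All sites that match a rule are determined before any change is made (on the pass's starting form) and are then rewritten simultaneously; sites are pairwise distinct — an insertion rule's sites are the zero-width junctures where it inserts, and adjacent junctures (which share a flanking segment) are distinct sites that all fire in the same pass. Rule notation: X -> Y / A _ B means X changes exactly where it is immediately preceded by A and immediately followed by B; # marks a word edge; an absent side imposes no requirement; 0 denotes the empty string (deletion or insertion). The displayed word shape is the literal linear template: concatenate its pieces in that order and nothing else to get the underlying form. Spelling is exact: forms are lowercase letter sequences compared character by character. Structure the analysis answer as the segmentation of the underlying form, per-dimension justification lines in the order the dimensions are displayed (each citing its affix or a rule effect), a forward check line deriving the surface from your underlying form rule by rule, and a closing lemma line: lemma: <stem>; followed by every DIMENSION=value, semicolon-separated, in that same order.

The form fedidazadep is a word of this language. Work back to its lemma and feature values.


underlying: fedda-z-ade-p
ASPECT=du - signalled by the affix -z
VEL=ol - signalled by the affix -p
GRD=du - signalled by the affix -ade
check: feddazadep -> fedidazadep
lemma: fedda; ASPECT=du; VEL=ol; GRD=du


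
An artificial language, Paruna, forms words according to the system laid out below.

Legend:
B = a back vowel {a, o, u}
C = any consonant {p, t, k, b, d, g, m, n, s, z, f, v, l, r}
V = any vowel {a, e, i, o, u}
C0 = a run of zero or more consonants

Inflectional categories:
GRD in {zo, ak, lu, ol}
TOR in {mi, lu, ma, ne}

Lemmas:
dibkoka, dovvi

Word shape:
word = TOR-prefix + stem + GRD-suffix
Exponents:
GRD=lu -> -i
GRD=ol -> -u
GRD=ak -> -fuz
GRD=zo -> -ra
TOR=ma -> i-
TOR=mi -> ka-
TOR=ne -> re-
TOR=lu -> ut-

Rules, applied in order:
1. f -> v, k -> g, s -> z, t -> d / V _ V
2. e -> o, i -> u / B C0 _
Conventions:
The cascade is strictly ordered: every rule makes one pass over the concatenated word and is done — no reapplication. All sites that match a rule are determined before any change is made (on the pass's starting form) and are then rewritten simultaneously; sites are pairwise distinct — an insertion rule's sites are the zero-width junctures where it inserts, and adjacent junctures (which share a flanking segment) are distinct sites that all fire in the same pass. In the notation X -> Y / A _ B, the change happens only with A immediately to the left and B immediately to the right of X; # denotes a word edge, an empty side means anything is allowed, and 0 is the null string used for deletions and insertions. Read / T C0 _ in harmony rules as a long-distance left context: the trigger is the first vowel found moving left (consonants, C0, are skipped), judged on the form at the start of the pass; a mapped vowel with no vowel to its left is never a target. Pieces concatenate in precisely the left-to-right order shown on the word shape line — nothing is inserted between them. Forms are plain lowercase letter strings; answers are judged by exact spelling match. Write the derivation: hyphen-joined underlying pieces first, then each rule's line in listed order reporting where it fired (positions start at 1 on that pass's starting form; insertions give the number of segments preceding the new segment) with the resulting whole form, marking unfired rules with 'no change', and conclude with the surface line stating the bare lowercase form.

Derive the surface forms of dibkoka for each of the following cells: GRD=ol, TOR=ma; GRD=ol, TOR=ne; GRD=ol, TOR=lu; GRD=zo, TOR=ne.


cell GRD=ol, TOR=ma:
underlying: i-dibkoka-u
1. f -> v, k -> g, s -> z, t -> d / V _ V: fires at position(s) 7: idibkogau
2. e -> o, i -> u / B C0 _: no change
surface: idibkogau

cell GRD=ol, TOR=ne:
underlying: re-dibkoka-u
1. f -> v, k -> g, s -> z, t -> d / V _ V: fires at position(s) 8: redibkogau
2. e -> o, i -> u / B C0 _: no change
surface: redibkogau

cell GRD=ol, TOR=lu:
underlying: ut-dibkoka-u
1. f -> v, k -> g, s -> z, t -> d / V _ V: fires at position(s) 8: utdibkogau
2. e -> o, i -> u / B C0 _: fires at position(s) 4: utdubkogau
surface: utdubkogau

cell GRD=zo, TOR=ne:
underlying: re-dibkoka-ra
1. f -> v, k -> g, s -> z, t -> d / V _ V: fires at position(s) 8: redibkogara
2. e -> o, i -> u / B C0 _: no change
surface: redibkogara


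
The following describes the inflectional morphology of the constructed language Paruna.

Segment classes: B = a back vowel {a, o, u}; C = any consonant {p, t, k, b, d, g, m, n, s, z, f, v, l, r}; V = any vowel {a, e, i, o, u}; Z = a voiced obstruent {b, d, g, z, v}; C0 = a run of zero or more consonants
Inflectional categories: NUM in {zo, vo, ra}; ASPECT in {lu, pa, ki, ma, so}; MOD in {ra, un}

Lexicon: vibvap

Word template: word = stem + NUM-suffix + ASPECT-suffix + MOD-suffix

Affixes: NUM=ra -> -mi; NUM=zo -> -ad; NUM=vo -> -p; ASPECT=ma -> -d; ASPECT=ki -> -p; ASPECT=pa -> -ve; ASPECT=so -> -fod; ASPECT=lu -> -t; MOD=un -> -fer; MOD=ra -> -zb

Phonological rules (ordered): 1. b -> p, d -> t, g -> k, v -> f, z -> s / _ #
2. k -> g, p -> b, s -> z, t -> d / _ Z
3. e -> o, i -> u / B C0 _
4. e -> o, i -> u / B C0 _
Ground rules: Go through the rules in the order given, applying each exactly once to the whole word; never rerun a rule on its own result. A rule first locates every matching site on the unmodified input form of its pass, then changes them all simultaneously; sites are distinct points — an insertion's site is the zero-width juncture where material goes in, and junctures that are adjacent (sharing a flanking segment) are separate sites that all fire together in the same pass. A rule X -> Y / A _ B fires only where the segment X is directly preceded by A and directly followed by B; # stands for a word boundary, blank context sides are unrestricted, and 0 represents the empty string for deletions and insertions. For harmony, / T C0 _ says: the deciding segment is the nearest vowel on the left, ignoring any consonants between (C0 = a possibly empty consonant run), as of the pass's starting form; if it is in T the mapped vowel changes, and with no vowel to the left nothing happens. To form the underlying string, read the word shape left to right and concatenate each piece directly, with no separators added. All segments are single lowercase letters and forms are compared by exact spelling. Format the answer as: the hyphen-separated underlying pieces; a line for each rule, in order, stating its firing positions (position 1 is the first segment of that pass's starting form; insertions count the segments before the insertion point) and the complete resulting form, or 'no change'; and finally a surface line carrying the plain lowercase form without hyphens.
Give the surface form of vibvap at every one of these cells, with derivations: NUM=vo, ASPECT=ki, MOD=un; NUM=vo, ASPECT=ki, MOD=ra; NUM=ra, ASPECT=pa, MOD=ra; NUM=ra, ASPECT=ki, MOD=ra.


cell NUM=vo, ASPECT=ki, MOD=un:
underlying: vibvap-p-p-fer
1. b -> p, d -> t, g -> k, v -> f, z -> s / _ #: no change
2. k -> g, p -> b, s -> z, t -> d / _ Z: no change
3. e -> o, i -> u / B C0 _: fires at position(s) 10: vibvapppfor
4. e -> o, i -> u / B C0 _: no change
surface: vibvapppfor

cell NUM=vo, ASPECT=ki, MOD=ra:
underlying: vibvap-p-p-zb
1. b -> p, d -> t, g -> k, v -> f, z -> s / _ #: fires at position(s) 10: vibvapppzp
2. k -> g, p -> b, s -> z, t -> d / _ Z: fires at position(s) 8: vibvappbzp
3. e -> o, i -> u / B C0 _: no change
4. e -> o, i -> u / B C0 _: no change
surface: vibvappbzp

cell NUM=ra, ASPECT=pa, MOD=ra:
underlying: vibvap-mi-ve-zb
1. b -> p, d -> t, g -> k, v -> f, z -> s / _ #: fires at position(s) 12: vibvapmivezp
2. k -> g, p -> b, s -> z, t -> d / _ Z: no change
3. e -> o, i -> u / B C0 _: fires at position(s) 8: vibvapmuvezp
4. e -> o, i -> u / B C0 _: fires at position(s) 10: vibvapmuvozp
surface: vibvapmuvozp

cell NUM=ra, ASPECT=ki, MOD=ra:
underlying: vibvap-mi-p-zb
1. b -> p, d -> t, g -> k, v -> f, z -> s / _ #: fires at position(s) 11: vibvapmipzp
2. k -> g, p -> b, s -> z, t -> d / _ Z: fires at position(s) 9: vibvapmibzp
3. e -> o, i -> u / B C0 _: fires at position(s) 8: vibvapmubzp
4. e -> o, i -> u / B C0 _: no change
surface: vibvapmubzp


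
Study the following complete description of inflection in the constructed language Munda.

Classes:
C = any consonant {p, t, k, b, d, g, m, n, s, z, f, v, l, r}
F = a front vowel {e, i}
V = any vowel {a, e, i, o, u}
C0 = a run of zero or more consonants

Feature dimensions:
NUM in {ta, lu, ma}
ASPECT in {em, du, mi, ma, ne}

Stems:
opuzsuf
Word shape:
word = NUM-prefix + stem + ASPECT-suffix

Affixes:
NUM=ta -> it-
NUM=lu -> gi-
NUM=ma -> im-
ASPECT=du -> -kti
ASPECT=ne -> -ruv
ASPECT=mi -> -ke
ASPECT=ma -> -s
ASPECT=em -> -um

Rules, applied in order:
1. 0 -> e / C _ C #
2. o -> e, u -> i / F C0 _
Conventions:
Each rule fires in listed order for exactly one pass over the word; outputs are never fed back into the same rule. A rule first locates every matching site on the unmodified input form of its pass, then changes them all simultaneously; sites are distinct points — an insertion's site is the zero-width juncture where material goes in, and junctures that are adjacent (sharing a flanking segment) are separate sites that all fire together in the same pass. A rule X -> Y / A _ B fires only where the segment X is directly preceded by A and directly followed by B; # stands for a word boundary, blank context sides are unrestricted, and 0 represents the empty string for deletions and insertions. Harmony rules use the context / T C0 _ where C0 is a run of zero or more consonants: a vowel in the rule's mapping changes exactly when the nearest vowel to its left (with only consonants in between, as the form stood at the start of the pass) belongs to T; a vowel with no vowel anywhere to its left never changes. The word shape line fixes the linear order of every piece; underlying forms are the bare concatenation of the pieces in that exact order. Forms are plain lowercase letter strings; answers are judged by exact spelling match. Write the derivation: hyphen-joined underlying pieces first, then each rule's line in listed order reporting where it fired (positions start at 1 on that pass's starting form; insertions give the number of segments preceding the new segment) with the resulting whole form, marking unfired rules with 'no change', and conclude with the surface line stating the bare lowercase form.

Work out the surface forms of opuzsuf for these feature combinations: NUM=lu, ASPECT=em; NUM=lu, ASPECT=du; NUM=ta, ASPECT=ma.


cell NUM=lu, ASPECT=em:
underlying: gi-opuzsuf-um
1. 0 -> e / C _ C #: no change
2. o -> e, u -> i / F C0 _: fires at position(s) 3: giepuzsufum
surface: giepuzsufum

cell NUM=lu, ASPECT=du:
underlying: gi-opuzsuf-kti
1. 0 -> e / C _ C #: no change
2. o -> e, u -> i / F C0 _: fires at position(s) 3: giepuzsufkti
surface: giepuzsufkti

cell NUM=ta, ASPECT=ma:
underlying: it-opuzsuf-s
1. 0 -> e / C _ C #: inserts after position(s) 9: itopuzsufes
2. o -> e, u -> i / F C0 _: fires at position(s) 3: itepuzsufes
surface: itepuzsufes


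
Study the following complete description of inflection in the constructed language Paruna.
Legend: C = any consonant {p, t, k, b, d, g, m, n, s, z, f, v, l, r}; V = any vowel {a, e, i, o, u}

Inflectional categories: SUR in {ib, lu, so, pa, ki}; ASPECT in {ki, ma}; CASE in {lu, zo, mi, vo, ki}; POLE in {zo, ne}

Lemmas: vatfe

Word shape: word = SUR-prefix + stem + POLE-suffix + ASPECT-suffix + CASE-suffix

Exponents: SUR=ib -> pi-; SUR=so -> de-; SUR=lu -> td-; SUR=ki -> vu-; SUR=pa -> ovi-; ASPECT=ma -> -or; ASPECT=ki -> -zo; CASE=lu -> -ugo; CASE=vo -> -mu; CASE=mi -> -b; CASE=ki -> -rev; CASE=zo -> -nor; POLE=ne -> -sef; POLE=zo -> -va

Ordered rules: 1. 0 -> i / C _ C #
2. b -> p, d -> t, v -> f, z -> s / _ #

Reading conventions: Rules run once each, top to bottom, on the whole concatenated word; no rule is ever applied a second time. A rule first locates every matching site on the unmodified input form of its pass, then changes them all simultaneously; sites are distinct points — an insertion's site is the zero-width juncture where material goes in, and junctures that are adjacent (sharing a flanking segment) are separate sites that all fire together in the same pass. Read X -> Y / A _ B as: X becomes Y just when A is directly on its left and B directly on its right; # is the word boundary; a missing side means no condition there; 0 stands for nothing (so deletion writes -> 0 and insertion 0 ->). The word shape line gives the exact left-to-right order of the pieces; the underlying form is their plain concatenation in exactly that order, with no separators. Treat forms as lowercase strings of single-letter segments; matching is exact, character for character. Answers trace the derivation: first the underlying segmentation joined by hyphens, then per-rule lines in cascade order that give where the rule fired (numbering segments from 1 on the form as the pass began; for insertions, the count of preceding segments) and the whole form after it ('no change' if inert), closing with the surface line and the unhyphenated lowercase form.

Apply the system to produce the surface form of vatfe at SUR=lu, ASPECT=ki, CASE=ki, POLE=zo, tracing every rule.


underlying: td-vatfe-va-zo-rev
1. 0 -> i / C _ C #: no change
2. b -> p, d -> t, v -> f, z -> s / _ #: fires at position(s) 14: tdvatfevazoref
surface: tdvatfevazoref


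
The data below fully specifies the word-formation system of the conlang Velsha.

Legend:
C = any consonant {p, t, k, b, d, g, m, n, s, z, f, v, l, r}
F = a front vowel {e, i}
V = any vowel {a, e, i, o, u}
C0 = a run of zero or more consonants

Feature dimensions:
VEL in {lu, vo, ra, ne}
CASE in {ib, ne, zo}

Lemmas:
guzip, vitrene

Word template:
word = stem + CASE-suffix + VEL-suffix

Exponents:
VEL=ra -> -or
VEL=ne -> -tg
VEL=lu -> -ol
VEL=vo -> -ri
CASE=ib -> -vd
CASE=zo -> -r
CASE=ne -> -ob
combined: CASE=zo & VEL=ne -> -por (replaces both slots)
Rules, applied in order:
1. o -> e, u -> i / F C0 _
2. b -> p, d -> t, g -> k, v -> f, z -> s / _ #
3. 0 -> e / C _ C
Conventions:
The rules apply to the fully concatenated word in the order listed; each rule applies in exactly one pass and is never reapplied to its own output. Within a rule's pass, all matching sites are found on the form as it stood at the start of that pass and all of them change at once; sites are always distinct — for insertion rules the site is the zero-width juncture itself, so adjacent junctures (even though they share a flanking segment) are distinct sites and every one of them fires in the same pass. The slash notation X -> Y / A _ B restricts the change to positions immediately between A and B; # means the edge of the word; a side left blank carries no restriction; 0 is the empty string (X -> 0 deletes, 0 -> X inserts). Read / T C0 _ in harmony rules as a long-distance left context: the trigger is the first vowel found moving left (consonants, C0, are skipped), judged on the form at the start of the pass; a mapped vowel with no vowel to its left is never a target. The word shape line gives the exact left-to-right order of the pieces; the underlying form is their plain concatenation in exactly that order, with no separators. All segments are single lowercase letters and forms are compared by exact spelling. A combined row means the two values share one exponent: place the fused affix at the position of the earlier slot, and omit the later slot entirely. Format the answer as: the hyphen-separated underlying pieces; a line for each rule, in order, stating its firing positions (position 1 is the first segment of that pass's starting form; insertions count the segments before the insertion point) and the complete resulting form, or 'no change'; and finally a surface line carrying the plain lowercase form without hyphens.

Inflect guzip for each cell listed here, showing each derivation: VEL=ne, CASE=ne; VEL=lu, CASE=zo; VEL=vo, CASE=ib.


cell VEL=ne, CASE=ne:
underlying: guzip-ob-tg
1. o -> e, u -> i / F C0 _: fires at position(s) 6: guzipebtg
2. b -> p, d -> t, g -> k, v -> f, z -> s / _ #: fires at position(s) 9: guzipebtk
3. 0 -> e / C _ C: inserts after position(s) 7, 8: guzipebetek
surface: guzipebetek

cell VEL=lu, CASE=zo:
underlying: guzip-r-ol
1. o -> e, u -> i / F C0 _: fires at position(s) 7: guziprel
2. b -> p, d -> t, g -> k, v -> f, z -> s / _ #: no change
3. 0 -> e / C _ C: inserts after position(s) 5: guziperel
surface: guziperel

cell VEL=vo, CASE=ib:
underlying: guzip-vd-ri
1. o -> e, u -> i / F C0 _: no change
2. b -> p, d -> t, g -> k, v -> f, z -> s / _ #: no change
3. 0 -> e / C _ C: inserts after position(s) 5, 6, 7: guzipevederi
surface: guzipevederi


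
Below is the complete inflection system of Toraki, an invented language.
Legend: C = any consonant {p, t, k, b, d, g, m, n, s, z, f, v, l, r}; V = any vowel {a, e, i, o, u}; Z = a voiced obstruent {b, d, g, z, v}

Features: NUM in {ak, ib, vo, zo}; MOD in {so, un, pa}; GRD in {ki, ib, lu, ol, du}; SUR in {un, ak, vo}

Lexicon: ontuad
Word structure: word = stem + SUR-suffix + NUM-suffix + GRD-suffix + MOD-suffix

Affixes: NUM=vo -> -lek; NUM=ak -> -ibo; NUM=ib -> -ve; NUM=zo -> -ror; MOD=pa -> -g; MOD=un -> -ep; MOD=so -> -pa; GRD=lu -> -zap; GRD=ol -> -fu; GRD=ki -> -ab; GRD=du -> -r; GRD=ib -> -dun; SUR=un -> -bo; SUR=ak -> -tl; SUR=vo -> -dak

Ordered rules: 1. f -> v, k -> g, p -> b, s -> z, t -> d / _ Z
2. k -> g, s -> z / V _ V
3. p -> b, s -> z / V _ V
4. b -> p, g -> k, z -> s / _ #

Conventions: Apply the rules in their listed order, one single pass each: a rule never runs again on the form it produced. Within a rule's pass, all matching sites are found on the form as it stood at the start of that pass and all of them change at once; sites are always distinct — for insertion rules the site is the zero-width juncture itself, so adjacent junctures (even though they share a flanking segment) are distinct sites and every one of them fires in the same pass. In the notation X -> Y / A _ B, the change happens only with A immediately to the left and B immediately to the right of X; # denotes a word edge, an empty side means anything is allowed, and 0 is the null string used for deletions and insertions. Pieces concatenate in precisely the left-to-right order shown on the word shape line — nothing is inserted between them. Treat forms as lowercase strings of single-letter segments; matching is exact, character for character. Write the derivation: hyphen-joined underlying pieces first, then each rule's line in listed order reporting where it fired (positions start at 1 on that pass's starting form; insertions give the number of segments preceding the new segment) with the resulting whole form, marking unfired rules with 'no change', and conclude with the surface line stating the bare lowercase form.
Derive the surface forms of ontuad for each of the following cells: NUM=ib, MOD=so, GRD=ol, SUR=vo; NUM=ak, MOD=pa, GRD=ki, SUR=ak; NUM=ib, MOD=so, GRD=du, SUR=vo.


cell NUM=ib, MOD=so, GRD=ol, SUR=vo:
underlying: ontuad-dak-ve-fu-pa
1. f -> v, k -> g, p -> b, s -> z, t -> d / _ Z: fires at position(s) 9: ontuaddagvefupa
2. k -> g, s -> z / V _ V: no change
3. p -> b, s -> z / V _ V: fires at position(s) 14: ontuaddagvefuba
4. b -> p, g -> k, z -> s / _ #: no change
surface: ontuaddagvefuba

cell NUM=ak, MOD=pa, GRD=ki, SUR=ak:
underlying: ontuad-tl-ibo-ab-g
1. f -> v, k -> g, p -> b, s -> z, t -> d / _ Z: no change
2. k -> g, s -> z / V _ V: no change
3. p -> b, s -> z / V _ V: no change
4. b -> p, g -> k, z -> s / _ #: fires at position(s) 14: ontuadtliboabk
surface: ontuadtliboabk

cell NUM=ib, MOD=so, GRD=du, SUR=vo:
underlying: ontuad-dak-ve-r-pa
1. f -> v, k -> g, p -> b, s -> z, t -> d / _ Z: fires at position(s) 9: ontuaddagverpa
2. k -> g, s -> z / V _ V: no change
3. p -> b, s -> z / V _ V: no change
4. b -> p, g -> k, z -> s / _ #: no change
surface: ontuaddagverpa


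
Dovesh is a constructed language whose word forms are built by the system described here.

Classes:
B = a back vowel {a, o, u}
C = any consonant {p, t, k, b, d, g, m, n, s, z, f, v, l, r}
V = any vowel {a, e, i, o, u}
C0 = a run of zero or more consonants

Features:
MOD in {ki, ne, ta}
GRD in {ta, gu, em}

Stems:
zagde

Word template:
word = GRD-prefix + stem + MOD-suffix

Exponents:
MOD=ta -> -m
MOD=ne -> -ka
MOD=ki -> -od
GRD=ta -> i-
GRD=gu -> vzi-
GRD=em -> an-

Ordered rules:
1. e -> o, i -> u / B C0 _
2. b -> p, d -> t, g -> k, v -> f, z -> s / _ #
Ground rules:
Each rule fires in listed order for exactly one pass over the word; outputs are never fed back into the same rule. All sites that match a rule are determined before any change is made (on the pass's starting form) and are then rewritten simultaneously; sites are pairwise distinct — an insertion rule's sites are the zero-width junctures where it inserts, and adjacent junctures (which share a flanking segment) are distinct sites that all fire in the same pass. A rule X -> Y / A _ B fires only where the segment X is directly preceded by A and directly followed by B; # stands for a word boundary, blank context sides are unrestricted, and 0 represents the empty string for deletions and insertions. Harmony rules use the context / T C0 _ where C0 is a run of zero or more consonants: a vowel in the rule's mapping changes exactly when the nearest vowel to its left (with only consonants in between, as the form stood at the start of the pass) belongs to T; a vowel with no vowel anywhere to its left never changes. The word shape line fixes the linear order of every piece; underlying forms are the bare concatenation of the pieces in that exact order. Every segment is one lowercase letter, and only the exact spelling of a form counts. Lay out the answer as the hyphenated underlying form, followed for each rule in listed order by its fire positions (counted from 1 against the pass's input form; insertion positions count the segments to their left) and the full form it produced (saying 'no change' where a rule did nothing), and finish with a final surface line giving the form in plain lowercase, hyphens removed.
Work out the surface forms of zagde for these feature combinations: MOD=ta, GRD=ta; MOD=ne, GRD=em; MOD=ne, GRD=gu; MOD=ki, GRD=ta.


cell MOD=ta, GRD=ta:
underlying: i-zagde-m
1. e -> o, i -> u / B C0 _: fires at position(s) 6: izagdom
2. b -> p, d -> t, g -> k, v -> f, z -> s / _ #: no change
surface: izagdom

cell MOD=ne, GRD=em:
underlying: an-zagde-ka
1. e -> o, i -> u / B C0 _: fires at position(s) 7: anzagdoka
2. b -> p, d -> t, g -> k, v -> f, z -> s / _ #: no change
surface: anzagdoka

cell MOD=ne, GRD=gu:
underlying: vzi-zagde-ka
1. e -> o, i -> u / B C0 _: fires at position(s) 8: vzizagdoka
2. b -> p, d -> t, g -> k, v -> f, z -> s / _ #: no change
surface: vzizagdoka

cell MOD=ki, GRD=ta:
underlying: i-zagde-od
1. e -> o, i -> u / B C0 _: fires at position(s) 6: izagdood
2. b -> p, d -> t, g -> k, v -> f, z -> s / _ #: fires at position(s) 8: izagdoot
surface: izagdoot


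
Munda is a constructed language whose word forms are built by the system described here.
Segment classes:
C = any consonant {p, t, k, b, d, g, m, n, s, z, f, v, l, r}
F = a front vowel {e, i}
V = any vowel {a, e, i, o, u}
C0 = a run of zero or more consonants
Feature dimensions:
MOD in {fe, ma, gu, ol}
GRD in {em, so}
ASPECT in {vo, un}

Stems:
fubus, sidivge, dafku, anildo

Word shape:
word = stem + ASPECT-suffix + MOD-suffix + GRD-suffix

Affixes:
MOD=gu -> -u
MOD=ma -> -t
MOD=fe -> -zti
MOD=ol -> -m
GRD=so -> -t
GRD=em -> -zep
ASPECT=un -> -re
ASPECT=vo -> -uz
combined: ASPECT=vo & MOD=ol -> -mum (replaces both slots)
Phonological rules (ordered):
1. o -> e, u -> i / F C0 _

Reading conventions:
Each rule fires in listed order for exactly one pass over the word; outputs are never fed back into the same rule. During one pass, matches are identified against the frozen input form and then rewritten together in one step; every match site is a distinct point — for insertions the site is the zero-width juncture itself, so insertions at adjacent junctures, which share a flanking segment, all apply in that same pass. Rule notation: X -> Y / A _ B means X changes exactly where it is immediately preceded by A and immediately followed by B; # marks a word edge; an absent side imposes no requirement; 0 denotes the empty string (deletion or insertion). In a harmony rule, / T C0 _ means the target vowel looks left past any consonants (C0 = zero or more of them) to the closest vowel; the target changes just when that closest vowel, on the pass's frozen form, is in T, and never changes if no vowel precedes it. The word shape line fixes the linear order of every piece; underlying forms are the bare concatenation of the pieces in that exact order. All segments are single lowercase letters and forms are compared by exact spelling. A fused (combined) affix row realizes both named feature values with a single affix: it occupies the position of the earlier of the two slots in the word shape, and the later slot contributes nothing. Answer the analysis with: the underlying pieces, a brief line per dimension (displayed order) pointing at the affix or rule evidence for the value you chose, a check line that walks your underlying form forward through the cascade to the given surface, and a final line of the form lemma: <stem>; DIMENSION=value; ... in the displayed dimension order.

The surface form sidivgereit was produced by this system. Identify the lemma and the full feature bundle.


underlying: sidivge-re-u-t
MOD=gu - signalled by the affix -u
GRD=so - signalled by the affix -t
ASPECT=un - signalled by the affix -re
check: sidivgereut -> sidivgereit
lemma: sidivge; MOD=gu; GRD=so; ASPECT=un


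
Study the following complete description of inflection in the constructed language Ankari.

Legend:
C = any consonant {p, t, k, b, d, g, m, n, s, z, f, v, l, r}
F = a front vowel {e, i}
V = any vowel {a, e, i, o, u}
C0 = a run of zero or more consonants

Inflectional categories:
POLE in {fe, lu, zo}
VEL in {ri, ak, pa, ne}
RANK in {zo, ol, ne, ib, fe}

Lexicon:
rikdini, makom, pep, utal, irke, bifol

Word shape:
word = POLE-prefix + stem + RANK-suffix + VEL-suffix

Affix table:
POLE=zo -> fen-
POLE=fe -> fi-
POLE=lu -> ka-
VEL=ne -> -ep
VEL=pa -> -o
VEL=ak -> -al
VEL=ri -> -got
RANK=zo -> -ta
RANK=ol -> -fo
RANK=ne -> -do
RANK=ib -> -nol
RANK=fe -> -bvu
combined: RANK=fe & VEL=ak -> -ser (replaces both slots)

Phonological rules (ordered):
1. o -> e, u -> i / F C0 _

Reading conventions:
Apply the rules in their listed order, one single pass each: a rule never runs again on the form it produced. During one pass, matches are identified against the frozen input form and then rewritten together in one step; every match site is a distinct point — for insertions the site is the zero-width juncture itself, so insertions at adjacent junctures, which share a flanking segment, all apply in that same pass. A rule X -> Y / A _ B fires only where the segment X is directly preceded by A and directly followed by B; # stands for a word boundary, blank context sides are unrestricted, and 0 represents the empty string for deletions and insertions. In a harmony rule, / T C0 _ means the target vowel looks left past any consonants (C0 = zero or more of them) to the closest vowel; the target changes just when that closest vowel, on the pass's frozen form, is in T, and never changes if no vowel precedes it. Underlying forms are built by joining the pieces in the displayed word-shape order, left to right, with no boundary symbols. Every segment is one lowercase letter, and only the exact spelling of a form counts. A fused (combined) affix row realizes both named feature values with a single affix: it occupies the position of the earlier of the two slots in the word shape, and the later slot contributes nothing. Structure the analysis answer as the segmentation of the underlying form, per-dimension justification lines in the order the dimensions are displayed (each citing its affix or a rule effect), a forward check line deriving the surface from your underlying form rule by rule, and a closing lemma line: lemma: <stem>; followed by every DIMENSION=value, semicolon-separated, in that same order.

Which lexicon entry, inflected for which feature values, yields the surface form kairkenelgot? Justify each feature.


underlying: ka-irke-nol-got
POLE=lu - signalled by the affix ka-
VEL=ri - signalled by the affix -got
RANK=ib - signalled by the affix -nol
check: kairkenolgot -> kairkenelgot
lemma: irke; POLE=lu; VEL=ri; RANK=ib


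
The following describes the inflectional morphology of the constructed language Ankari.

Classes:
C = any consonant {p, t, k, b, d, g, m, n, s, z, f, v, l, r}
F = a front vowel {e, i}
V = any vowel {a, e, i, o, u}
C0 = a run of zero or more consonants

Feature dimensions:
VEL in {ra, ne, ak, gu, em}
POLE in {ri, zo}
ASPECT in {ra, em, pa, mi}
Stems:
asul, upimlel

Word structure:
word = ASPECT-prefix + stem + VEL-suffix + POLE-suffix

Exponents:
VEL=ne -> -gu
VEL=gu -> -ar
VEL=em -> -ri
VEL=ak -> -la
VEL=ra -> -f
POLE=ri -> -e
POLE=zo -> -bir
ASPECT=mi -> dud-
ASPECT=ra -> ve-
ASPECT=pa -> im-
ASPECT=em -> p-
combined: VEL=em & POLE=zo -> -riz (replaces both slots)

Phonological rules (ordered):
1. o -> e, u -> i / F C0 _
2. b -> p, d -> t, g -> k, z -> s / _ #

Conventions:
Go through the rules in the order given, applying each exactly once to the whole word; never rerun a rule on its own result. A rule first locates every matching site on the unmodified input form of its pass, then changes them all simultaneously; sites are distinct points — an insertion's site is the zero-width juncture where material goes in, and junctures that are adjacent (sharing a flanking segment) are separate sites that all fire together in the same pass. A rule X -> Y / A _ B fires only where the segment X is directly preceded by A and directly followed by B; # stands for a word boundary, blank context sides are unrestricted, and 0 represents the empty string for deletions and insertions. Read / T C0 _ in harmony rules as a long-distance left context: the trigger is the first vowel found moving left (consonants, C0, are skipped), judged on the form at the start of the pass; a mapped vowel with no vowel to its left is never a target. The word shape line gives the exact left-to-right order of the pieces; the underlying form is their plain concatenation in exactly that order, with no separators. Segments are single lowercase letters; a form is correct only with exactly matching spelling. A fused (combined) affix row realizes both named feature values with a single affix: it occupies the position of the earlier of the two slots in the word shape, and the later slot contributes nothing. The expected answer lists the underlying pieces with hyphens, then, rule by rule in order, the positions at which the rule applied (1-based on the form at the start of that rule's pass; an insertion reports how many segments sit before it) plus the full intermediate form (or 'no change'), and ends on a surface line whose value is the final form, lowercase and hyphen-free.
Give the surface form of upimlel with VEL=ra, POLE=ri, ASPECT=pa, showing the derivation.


underlying: im-upimlel-f-e
1. o -> e, u -> i / F C0 _: fires at position(s) 3: imipimlelfe
2. b -> p, d -> t, g -> k, z -> s / _ #: no change
surface: imipimlelfe


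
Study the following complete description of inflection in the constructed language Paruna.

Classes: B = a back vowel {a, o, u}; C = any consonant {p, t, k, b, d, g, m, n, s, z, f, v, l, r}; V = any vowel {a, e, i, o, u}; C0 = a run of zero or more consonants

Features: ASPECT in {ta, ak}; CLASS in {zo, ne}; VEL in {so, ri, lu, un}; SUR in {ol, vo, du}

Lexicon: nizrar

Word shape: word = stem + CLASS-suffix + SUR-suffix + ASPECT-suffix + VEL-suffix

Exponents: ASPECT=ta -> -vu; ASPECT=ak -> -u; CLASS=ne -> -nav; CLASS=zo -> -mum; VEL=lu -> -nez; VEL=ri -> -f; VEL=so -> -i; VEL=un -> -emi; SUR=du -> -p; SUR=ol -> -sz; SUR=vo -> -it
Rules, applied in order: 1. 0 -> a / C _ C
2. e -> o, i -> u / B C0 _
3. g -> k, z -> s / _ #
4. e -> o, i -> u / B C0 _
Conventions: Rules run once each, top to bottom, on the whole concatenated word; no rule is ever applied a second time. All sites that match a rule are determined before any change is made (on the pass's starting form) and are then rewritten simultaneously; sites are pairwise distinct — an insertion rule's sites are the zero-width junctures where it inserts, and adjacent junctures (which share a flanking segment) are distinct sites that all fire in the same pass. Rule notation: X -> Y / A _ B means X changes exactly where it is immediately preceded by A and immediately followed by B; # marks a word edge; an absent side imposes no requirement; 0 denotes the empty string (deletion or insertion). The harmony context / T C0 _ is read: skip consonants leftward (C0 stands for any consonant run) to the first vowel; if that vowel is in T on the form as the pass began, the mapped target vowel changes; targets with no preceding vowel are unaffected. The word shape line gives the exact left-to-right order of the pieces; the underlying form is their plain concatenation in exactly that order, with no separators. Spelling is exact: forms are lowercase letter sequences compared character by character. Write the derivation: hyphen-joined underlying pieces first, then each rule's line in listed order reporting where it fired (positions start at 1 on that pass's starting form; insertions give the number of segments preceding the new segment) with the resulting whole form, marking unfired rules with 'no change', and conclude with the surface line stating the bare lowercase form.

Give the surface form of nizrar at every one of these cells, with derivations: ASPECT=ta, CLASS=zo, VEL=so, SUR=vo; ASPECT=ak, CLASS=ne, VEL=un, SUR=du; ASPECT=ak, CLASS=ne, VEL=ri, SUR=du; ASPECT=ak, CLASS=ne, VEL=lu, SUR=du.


cell ASPECT=ta, CLASS=zo, VEL=so, SUR=vo:
underlying: nizrar-mum-it-vu-i
1. 0 -> a / C _ C: inserts after position(s) 3, 6, 11: nizararamumitavui
2. e -> o, i -> u / B C0 _: fires at position(s) 12, 17: nizararamumutavuu
3. g -> k, z -> s / _ #: no change
4. e -> o, i -> u / B C0 _: no change
surface: nizararamumutavuu

cell ASPECT=ak, CLASS=ne, VEL=un, SUR=du:
underlying: nizrar-nav-p-u-emi
1. 0 -> a / C _ C: inserts after position(s) 3, 6, 9: nizararanavapuemi
2. e -> o, i -> u / B C0 _: fires at position(s) 15: nizararanavapuomi
3. g -> k, z -> s / _ #: no change
4. e -> o, i -> u / B C0 _: fires at position(s) 17: nizararanavapuomu
surface: nizararanavapuomu

cell ASPECT=ak, CLASS=ne, VEL=ri, SUR=du:
underlying: nizrar-nav-p-u-f
1. 0 -> a / C _ C: inserts after position(s) 3, 6, 9: nizararanavapuf
2. e -> o, i -> u / B C0 _: no change
3. g -> k, z -> s / _ #: no change
4. e -> o, i -> u / B C0 _: no change
surface: nizararanavapuf

cell ASPECT=ak, CLASS=ne, VEL=lu, SUR=du:
underlying: nizrar-nav-p-u-nez
1. 0 -> a / C _ C: inserts after position(s) 3, 6, 9: nizararanavapunez
2. e -> o, i -> u / B C0 _: fires at position(s) 16: nizararanavapunoz
3. g -> k, z -> s / _ #: fires at position(s) 17: nizararanavapunos
4. e -> o, i -> u / B C0 _: no change
surface: nizararanavapunos


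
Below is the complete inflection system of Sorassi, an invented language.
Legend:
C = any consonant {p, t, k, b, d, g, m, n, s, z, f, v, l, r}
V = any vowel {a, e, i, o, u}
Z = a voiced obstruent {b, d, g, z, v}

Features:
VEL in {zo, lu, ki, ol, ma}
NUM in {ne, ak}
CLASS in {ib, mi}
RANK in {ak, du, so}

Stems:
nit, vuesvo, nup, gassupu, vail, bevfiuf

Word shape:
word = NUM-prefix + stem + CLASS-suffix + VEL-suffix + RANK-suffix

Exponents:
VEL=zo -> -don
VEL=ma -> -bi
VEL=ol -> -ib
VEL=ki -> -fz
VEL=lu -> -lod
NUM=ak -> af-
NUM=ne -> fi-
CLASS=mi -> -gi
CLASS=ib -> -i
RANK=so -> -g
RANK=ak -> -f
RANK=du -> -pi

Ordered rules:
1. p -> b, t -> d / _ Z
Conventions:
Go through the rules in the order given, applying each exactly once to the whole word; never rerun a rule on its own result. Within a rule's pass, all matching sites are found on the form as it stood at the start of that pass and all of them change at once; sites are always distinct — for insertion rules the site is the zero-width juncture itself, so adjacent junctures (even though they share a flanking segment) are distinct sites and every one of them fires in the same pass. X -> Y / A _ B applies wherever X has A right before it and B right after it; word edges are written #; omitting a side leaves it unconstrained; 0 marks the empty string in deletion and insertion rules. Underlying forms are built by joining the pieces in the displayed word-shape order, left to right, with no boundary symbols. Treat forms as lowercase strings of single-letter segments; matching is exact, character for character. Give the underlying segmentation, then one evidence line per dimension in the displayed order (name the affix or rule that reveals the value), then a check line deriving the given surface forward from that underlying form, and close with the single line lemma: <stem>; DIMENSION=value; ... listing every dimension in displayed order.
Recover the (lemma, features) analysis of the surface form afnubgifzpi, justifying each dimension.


underlying: af-nup-gi-fz-pi
VEL=ki - signalled by the affix -fz
NUM=ak - signalled by the affix af-
CLASS=mi - signalled by the affix -gi
RANK=du - signalled by the affix -pi
check: afnupgifzpi -> afnubgifzpi
lemma: nup; VEL=ki; NUM=ak; CLASS=mi; RANK=du


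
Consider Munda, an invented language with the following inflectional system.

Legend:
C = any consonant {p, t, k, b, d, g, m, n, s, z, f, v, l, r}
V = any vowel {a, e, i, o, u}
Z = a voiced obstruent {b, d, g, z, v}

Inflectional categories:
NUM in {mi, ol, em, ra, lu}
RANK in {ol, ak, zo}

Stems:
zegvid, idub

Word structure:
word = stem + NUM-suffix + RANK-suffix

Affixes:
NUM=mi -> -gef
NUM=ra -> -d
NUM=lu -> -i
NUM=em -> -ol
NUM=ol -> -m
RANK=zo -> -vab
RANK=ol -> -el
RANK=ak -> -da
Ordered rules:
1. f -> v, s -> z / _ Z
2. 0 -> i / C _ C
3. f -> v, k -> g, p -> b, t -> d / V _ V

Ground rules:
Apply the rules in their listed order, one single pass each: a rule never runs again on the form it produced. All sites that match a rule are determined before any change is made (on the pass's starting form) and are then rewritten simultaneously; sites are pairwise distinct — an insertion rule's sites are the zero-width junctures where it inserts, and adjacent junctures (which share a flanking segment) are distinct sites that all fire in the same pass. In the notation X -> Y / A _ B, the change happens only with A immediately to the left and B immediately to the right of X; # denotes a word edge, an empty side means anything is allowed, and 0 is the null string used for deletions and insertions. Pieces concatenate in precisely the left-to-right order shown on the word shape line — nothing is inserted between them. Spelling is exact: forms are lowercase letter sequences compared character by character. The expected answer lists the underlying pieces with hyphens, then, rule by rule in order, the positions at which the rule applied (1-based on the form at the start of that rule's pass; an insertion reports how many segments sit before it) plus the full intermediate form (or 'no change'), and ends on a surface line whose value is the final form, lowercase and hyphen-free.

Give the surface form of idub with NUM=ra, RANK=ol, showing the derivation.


underlying: idub-d-el
1. f -> v, s -> z / _ Z: no change
2. 0 -> i / C _ C: inserts after position(s) 4: idubidel
3. f -> v, k -> g, p -> b, t -> d / V _ V: no change
surface: idubidel
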